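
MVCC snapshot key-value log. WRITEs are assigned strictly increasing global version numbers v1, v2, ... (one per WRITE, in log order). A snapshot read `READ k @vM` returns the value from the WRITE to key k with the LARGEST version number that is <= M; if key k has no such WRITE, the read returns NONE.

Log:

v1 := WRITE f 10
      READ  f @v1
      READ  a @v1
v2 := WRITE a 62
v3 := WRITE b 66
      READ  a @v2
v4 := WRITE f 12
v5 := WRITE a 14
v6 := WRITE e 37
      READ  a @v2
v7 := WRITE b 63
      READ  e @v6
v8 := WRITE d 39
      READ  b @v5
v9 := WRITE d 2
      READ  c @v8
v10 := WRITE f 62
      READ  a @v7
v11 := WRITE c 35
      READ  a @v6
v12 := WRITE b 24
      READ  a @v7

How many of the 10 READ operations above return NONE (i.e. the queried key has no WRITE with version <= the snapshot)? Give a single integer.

Answer: 2

Derivation:
v1: WRITE f=10  (f history now [(1, 10)])
READ f @v1: history=[(1, 10)] -> pick v1 -> 10
READ a @v1: history=[] -> no version <= 1 -> NONE
v2: WRITE a=62  (a history now [(2, 62)])
v3: WRITE b=66  (b history now [(3, 66)])
READ a @v2: history=[(2, 62)] -> pick v2 -> 62
v4: WRITE f=12  (f history now [(1, 10), (4, 12)])
v5: WRITE a=14  (a history now [(2, 62), (5, 14)])
v6: WRITE e=37  (e history now [(6, 37)])
READ a @v2: history=[(2, 62), (5, 14)] -> pick v2 -> 62
v7: WRITE b=63  (b history now [(3, 66), (7, 63)])
READ e @v6: history=[(6, 37)] -> pick v6 -> 37
v8: WRITE d=39  (d history now [(8, 39)])
READ b @v5: history=[(3, 66), (7, 63)] -> pick v3 -> 66
v9: WRITE d=2  (d history now [(8, 39), (9, 2)])
READ c @v8: history=[] -> no version <= 8 -> NONE
v10: WRITE f=62  (f history now [(1, 10), (4, 12), (10, 62)])
READ a @v7: history=[(2, 62), (5, 14)] -> pick v5 -> 14
v11: WRITE c=35  (c history now [(11, 35)])
READ a @v6: history=[(2, 62), (5, 14)] -> pick v5 -> 14
v12: WRITE b=24  (b history now [(3, 66), (7, 63), (12, 24)])
READ a @v7: history=[(2, 62), (5, 14)] -> pick v5 -> 14
Read results in order: ['10', 'NONE', '62', '62', '37', '66', 'NONE', '14', '14', '14']
NONE count = 2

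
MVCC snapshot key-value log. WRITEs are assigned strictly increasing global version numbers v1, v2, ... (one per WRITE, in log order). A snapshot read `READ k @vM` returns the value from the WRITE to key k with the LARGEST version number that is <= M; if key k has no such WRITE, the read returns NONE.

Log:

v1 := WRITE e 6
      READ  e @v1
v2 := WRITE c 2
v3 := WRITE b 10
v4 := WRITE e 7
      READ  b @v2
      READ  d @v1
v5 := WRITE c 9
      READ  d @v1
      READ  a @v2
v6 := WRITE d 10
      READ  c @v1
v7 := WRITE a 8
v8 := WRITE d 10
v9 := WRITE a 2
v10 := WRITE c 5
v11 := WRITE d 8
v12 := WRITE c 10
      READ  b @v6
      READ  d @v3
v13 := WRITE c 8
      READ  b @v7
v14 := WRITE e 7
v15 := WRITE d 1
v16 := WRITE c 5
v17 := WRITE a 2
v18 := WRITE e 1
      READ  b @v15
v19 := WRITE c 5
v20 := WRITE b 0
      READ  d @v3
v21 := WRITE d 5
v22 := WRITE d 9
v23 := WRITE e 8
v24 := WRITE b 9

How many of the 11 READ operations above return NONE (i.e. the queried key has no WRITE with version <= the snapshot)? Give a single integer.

v1: WRITE e=6  (e history now [(1, 6)])
READ e @v1: history=[(1, 6)] -> pick v1 -> 6
v2: WRITE c=2  (c history now [(2, 2)])
v3: WRITE b=10  (b history now [(3, 10)])
v4: WRITE e=7  (e history now [(1, 6), (4, 7)])
READ b @v2: history=[(3, 10)] -> no version <= 2 -> NONE
READ d @v1: history=[] -> no version <= 1 -> NONE
v5: WRITE c=9  (c history now [(2, 2), (5, 9)])
READ d @v1: history=[] -> no version <= 1 -> NONE
READ a @v2: history=[] -> no version <= 2 -> NONE
v6: WRITE d=10  (d history now [(6, 10)])
READ c @v1: history=[(2, 2), (5, 9)] -> no version <= 1 -> NONE
v7: WRITE a=8  (a history now [(7, 8)])
v8: WRITE d=10  (d history now [(6, 10), (8, 10)])
v9: WRITE a=2  (a history now [(7, 8), (9, 2)])
v10: WRITE c=5  (c history now [(2, 2), (5, 9), (10, 5)])
v11: WRITE d=8  (d history now [(6, 10), (8, 10), (11, 8)])
v12: WRITE c=10  (c history now [(2, 2), (5, 9), (10, 5), (12, 10)])
READ b @v6: history=[(3, 10)] -> pick v3 -> 10
READ d @v3: history=[(6, 10), (8, 10), (11, 8)] -> no version <= 3 -> NONE
v13: WRITE c=8  (c history now [(2, 2), (5, 9), (10, 5), (12, 10), (13, 8)])
READ b @v7: history=[(3, 10)] -> pick v3 -> 10
v14: WRITE e=7  (e history now [(1, 6), (4, 7), (14, 7)])
v15: WRITE d=1  (d history now [(6, 10), (8, 10), (11, 8), (15, 1)])
v16: WRITE c=5  (c history now [(2, 2), (5, 9), (10, 5), (12, 10), (13, 8), (16, 5)])
v17: WRITE a=2  (a history now [(7, 8), (9, 2), (17, 2)])
v18: WRITE e=1  (e history now [(1, 6), (4, 7), (14, 7), (18, 1)])
READ b @v15: history=[(3, 10)] -> pick v3 -> 10
v19: WRITE c=5  (c history now [(2, 2), (5, 9), (10, 5), (12, 10), (13, 8), (16, 5), (19, 5)])
v20: WRITE b=0  (b history now [(3, 10), (20, 0)])
READ d @v3: history=[(6, 10), (8, 10), (11, 8), (15, 1)] -> no version <= 3 -> NONE
v21: WRITE d=5  (d history now [(6, 10), (8, 10), (11, 8), (15, 1), (21, 5)])
v22: WRITE d=9  (d history now [(6, 10), (8, 10), (11, 8), (15, 1), (21, 5), (22, 9)])
v23: WRITE e=8  (e history now [(1, 6), (4, 7), (14, 7), (18, 1), (23, 8)])
v24: WRITE b=9  (b history now [(3, 10), (20, 0), (24, 9)])
Read results in order: ['6', 'NONE', 'NONE', 'NONE', 'NONE', 'NONE', '10', 'NONE', '10', '10', 'NONE']
NONE count = 7

Answer: 7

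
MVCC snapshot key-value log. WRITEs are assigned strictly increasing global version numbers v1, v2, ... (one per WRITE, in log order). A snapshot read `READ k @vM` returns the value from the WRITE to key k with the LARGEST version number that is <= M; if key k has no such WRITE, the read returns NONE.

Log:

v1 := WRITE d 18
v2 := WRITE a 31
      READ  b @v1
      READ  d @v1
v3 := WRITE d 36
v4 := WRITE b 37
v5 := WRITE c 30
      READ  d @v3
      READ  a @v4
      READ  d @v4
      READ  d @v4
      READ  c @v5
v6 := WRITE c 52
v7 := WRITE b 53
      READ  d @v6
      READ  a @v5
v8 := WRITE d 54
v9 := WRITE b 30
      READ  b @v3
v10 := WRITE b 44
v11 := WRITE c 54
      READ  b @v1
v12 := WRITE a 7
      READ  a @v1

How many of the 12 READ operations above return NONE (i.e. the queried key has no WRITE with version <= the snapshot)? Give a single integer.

v1: WRITE d=18  (d history now [(1, 18)])
v2: WRITE a=31  (a history now [(2, 31)])
READ b @v1: history=[] -> no version <= 1 -> NONE
READ d @v1: history=[(1, 18)] -> pick v1 -> 18
v3: WRITE d=36  (d history now [(1, 18), (3, 36)])
v4: WRITE b=37  (b history now [(4, 37)])
v5: WRITE c=30  (c history now [(5, 30)])
READ d @v3: history=[(1, 18), (3, 36)] -> pick v3 -> 36
READ a @v4: history=[(2, 31)] -> pick v2 -> 31
READ d @v4: history=[(1, 18), (3, 36)] -> pick v3 -> 36
READ d @v4: history=[(1, 18), (3, 36)] -> pick v3 -> 36
READ c @v5: history=[(5, 30)] -> pick v5 -> 30
v6: WRITE c=52  (c history now [(5, 30), (6, 52)])
v7: WRITE b=53  (b history now [(4, 37), (7, 53)])
READ d @v6: history=[(1, 18), (3, 36)] -> pick v3 -> 36
READ a @v5: history=[(2, 31)] -> pick v2 -> 31
v8: WRITE d=54  (d history now [(1, 18), (3, 36), (8, 54)])
v9: WRITE b=30  (b history now [(4, 37), (7, 53), (9, 30)])
READ b @v3: history=[(4, 37), (7, 53), (9, 30)] -> no version <= 3 -> NONE
v10: WRITE b=44  (b history now [(4, 37), (7, 53), (9, 30), (10, 44)])
v11: WRITE c=54  (c history now [(5, 30), (6, 52), (11, 54)])
READ b @v1: history=[(4, 37), (7, 53), (9, 30), (10, 44)] -> no version <= 1 -> NONE
v12: WRITE a=7  (a history now [(2, 31), (12, 7)])
READ a @v1: history=[(2, 31), (12, 7)] -> no version <= 1 -> NONE
Read results in order: ['NONE', '18', '36', '31', '36', '36', '30', '36', '31', 'NONE', 'NONE', 'NONE']
NONE count = 4

Answer: 4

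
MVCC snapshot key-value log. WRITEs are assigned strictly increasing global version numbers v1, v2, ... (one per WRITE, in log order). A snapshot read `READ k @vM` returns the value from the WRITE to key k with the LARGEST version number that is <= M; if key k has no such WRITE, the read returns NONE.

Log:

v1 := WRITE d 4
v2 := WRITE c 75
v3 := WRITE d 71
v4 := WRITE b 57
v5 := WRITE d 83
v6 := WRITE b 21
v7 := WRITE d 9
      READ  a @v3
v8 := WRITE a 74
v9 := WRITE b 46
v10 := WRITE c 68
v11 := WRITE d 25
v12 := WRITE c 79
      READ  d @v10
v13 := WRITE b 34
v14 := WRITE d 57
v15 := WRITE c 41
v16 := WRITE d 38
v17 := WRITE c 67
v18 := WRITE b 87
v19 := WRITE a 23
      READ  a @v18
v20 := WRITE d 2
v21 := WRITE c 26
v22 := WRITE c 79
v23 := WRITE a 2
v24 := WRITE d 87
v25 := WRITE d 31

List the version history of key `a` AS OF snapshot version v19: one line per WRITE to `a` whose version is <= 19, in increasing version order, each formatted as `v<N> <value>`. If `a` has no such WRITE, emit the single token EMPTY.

Answer: v8 74
v19 23

Derivation:
Scan writes for key=a with version <= 19:
  v1 WRITE d 4 -> skip
  v2 WRITE c 75 -> skip
  v3 WRITE d 71 -> skip
  v4 WRITE b 57 -> skip
  v5 WRITE d 83 -> skip
  v6 WRITE b 21 -> skip
  v7 WRITE d 9 -> skip
  v8 WRITE a 74 -> keep
  v9 WRITE b 46 -> skip
  v10 WRITE c 68 -> skip
  v11 WRITE d 25 -> skip
  v12 WRITE c 79 -> skip
  v13 WRITE b 34 -> skip
  v14 WRITE d 57 -> skip
  v15 WRITE c 41 -> skip
  v16 WRITE d 38 -> skip
  v17 WRITE c 67 -> skip
  v18 WRITE b 87 -> skip
  v19 WRITE a 23 -> keep
  v20 WRITE d 2 -> skip
  v21 WRITE c 26 -> skip
  v22 WRITE c 79 -> skip
  v23 WRITE a 2 -> drop (> snap)
  v24 WRITE d 87 -> skip
  v25 WRITE d 31 -> skip
Collected: [(8, 74), (19, 23)]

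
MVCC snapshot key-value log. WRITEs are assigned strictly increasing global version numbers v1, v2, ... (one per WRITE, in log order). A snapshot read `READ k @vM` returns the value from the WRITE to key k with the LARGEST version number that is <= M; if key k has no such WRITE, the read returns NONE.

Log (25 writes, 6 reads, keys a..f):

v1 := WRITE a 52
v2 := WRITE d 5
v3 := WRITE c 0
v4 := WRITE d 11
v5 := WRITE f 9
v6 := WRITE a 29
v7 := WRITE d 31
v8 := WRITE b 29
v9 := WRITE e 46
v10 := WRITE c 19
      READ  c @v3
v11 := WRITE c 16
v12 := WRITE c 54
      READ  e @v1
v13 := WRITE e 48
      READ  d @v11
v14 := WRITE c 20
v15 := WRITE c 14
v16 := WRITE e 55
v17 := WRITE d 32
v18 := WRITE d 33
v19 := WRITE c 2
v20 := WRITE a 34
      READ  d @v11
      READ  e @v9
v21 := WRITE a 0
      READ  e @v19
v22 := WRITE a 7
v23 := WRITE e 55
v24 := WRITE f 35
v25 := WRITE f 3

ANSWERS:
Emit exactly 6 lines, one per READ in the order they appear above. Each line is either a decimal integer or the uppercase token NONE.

v1: WRITE a=52  (a history now [(1, 52)])
v2: WRITE d=5  (d history now [(2, 5)])
v3: WRITE c=0  (c history now [(3, 0)])
v4: WRITE d=11  (d history now [(2, 5), (4, 11)])
v5: WRITE f=9  (f history now [(5, 9)])
v6: WRITE a=29  (a history now [(1, 52), (6, 29)])
v7: WRITE d=31  (d history now [(2, 5), (4, 11), (7, 31)])
v8: WRITE b=29  (b history now [(8, 29)])
v9: WRITE e=46  (e history now [(9, 46)])
v10: WRITE c=19  (c history now [(3, 0), (10, 19)])
READ c @v3: history=[(3, 0), (10, 19)] -> pick v3 -> 0
v11: WRITE c=16  (c history now [(3, 0), (10, 19), (11, 16)])
v12: WRITE c=54  (c history now [(3, 0), (10, 19), (11, 16), (12, 54)])
READ e @v1: history=[(9, 46)] -> no version <= 1 -> NONE
v13: WRITE e=48  (e history now [(9, 46), (13, 48)])
READ d @v11: history=[(2, 5), (4, 11), (7, 31)] -> pick v7 -> 31
v14: WRITE c=20  (c history now [(3, 0), (10, 19), (11, 16), (12, 54), (14, 20)])
v15: WRITE c=14  (c history now [(3, 0), (10, 19), (11, 16), (12, 54), (14, 20), (15, 14)])
v16: WRITE e=55  (e history now [(9, 46), (13, 48), (16, 55)])
v17: WRITE d=32  (d history now [(2, 5), (4, 11), (7, 31), (17, 32)])
v18: WRITE d=33  (d history now [(2, 5), (4, 11), (7, 31), (17, 32), (18, 33)])
v19: WRITE c=2  (c history now [(3, 0), (10, 19), (11, 16), (12, 54), (14, 20), (15, 14), (19, 2)])
v20: WRITE a=34  (a history now [(1, 52), (6, 29), (20, 34)])
READ d @v11: history=[(2, 5), (4, 11), (7, 31), (17, 32), (18, 33)] -> pick v7 -> 31
READ e @v9: history=[(9, 46), (13, 48), (16, 55)] -> pick v9 -> 46
v21: WRITE a=0  (a history now [(1, 52), (6, 29), (20, 34), (21, 0)])
READ e @v19: history=[(9, 46), (13, 48), (16, 55)] -> pick v16 -> 55
v22: WRITE a=7  (a history now [(1, 52), (6, 29), (20, 34), (21, 0), (22, 7)])
v23: WRITE e=55  (e history now [(9, 46), (13, 48), (16, 55), (23, 55)])
v24: WRITE f=35  (f history now [(5, 9), (24, 35)])
v25: WRITE f=3  (f history now [(5, 9), (24, 35), (25, 3)])

Answer: 0
NONE
31
31
46
55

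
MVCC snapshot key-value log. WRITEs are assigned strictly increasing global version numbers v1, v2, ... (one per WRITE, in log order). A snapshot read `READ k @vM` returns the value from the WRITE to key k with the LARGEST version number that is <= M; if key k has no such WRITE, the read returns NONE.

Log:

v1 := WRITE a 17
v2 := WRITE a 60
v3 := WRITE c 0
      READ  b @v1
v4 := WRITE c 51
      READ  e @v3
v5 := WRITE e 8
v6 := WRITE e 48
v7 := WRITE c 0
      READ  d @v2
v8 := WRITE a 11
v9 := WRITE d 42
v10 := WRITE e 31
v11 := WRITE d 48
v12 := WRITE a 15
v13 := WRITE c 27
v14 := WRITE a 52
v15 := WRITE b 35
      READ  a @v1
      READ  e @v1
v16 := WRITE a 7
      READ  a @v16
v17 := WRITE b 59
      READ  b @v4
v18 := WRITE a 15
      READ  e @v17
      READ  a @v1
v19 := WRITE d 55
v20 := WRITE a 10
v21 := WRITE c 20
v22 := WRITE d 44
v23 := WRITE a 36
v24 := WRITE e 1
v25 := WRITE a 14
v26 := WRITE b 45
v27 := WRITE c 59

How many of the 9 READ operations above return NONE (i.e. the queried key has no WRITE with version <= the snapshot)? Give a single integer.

Answer: 5

Derivation:
v1: WRITE a=17  (a history now [(1, 17)])
v2: WRITE a=60  (a history now [(1, 17), (2, 60)])
v3: WRITE c=0  (c history now [(3, 0)])
READ b @v1: history=[] -> no version <= 1 -> NONE
v4: WRITE c=51  (c history now [(3, 0), (4, 51)])
READ e @v3: history=[] -> no version <= 3 -> NONE
v5: WRITE e=8  (e history now [(5, 8)])
v6: WRITE e=48  (e history now [(5, 8), (6, 48)])
v7: WRITE c=0  (c history now [(3, 0), (4, 51), (7, 0)])
READ d @v2: history=[] -> no version <= 2 -> NONE
v8: WRITE a=11  (a history now [(1, 17), (2, 60), (8, 11)])
v9: WRITE d=42  (d history now [(9, 42)])
v10: WRITE e=31  (e history now [(5, 8), (6, 48), (10, 31)])
v11: WRITE d=48  (d history now [(9, 42), (11, 48)])
v12: WRITE a=15  (a history now [(1, 17), (2, 60), (8, 11), (12, 15)])
v13: WRITE c=27  (c history now [(3, 0), (4, 51), (7, 0), (13, 27)])
v14: WRITE a=52  (a history now [(1, 17), (2, 60), (8, 11), (12, 15), (14, 52)])
v15: WRITE b=35  (b history now [(15, 35)])
READ a @v1: history=[(1, 17), (2, 60), (8, 11), (12, 15), (14, 52)] -> pick v1 -> 17
READ e @v1: history=[(5, 8), (6, 48), (10, 31)] -> no version <= 1 -> NONE
v16: WRITE a=7  (a history now [(1, 17), (2, 60), (8, 11), (12, 15), (14, 52), (16, 7)])
READ a @v16: history=[(1, 17), (2, 60), (8, 11), (12, 15), (14, 52), (16, 7)] -> pick v16 -> 7
v17: WRITE b=59  (b history now [(15, 35), (17, 59)])
READ b @v4: history=[(15, 35), (17, 59)] -> no version <= 4 -> NONE
v18: WRITE a=15  (a history now [(1, 17), (2, 60), (8, 11), (12, 15), (14, 52), (16, 7), (18, 15)])
READ e @v17: history=[(5, 8), (6, 48), (10, 31)] -> pick v10 -> 31
READ a @v1: history=[(1, 17), (2, 60), (8, 11), (12, 15), (14, 52), (16, 7), (18, 15)] -> pick v1 -> 17
v19: WRITE d=55  (d history now [(9, 42), (11, 48), (19, 55)])
v20: WRITE a=10  (a history now [(1, 17), (2, 60), (8, 11), (12, 15), (14, 52), (16, 7), (18, 15), (20, 10)])
v21: WRITE c=20  (c history now [(3, 0), (4, 51), (7, 0), (13, 27), (21, 20)])
v22: WRITE d=44  (d history now [(9, 42), (11, 48), (19, 55), (22, 44)])
v23: WRITE a=36  (a history now [(1, 17), (2, 60), (8, 11), (12, 15), (14, 52), (16, 7), (18, 15), (20, 10), (23, 36)])
v24: WRITE e=1  (e history now [(5, 8), (6, 48), (10, 31), (24, 1)])
v25: WRITE a=14  (a history now [(1, 17), (2, 60), (8, 11), (12, 15), (14, 52), (16, 7), (18, 15), (20, 10), (23, 36), (25, 14)])
v26: WRITE b=45  (b history now [(15, 35), (17, 59), (26, 45)])
v27: WRITE c=59  (c history now [(3, 0), (4, 51), (7, 0), (13, 27), (21, 20), (27, 59)])
Read results in order: ['NONE', 'NONE', 'NONE', '17', 'NONE', '7', 'NONE', '31', '17']
NONE count = 5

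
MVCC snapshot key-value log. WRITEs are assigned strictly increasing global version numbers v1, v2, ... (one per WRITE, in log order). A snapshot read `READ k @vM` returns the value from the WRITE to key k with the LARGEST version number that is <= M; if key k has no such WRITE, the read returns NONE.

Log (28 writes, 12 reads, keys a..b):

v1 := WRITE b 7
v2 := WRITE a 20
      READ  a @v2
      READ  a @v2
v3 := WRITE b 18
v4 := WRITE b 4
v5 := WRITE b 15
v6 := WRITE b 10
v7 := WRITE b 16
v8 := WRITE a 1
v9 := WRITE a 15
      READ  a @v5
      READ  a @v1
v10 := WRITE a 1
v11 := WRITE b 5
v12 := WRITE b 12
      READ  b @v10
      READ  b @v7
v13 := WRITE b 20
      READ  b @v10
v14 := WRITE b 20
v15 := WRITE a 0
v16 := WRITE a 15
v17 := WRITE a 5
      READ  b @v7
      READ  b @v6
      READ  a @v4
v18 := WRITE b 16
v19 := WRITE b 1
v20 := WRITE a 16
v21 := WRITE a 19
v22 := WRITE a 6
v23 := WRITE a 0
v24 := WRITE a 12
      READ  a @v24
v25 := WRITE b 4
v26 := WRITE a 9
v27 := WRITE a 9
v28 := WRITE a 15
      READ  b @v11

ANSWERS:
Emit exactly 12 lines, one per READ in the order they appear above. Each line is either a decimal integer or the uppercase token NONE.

v1: WRITE b=7  (b history now [(1, 7)])
v2: WRITE a=20  (a history now [(2, 20)])
READ a @v2: history=[(2, 20)] -> pick v2 -> 20
READ a @v2: history=[(2, 20)] -> pick v2 -> 20
v3: WRITE b=18  (b history now [(1, 7), (3, 18)])
v4: WRITE b=4  (b history now [(1, 7), (3, 18), (4, 4)])
v5: WRITE b=15  (b history now [(1, 7), (3, 18), (4, 4), (5, 15)])
v6: WRITE b=10  (b history now [(1, 7), (3, 18), (4, 4), (5, 15), (6, 10)])
v7: WRITE b=16  (b history now [(1, 7), (3, 18), (4, 4), (5, 15), (6, 10), (7, 16)])
v8: WRITE a=1  (a history now [(2, 20), (8, 1)])
v9: WRITE a=15  (a history now [(2, 20), (8, 1), (9, 15)])
READ a @v5: history=[(2, 20), (8, 1), (9, 15)] -> pick v2 -> 20
READ a @v1: history=[(2, 20), (8, 1), (9, 15)] -> no version <= 1 -> NONE
v10: WRITE a=1  (a history now [(2, 20), (8, 1), (9, 15), (10, 1)])
v11: WRITE b=5  (b history now [(1, 7), (3, 18), (4, 4), (5, 15), (6, 10), (7, 16), (11, 5)])
v12: WRITE b=12  (b history now [(1, 7), (3, 18), (4, 4), (5, 15), (6, 10), (7, 16), (11, 5), (12, 12)])
READ b @v10: history=[(1, 7), (3, 18), (4, 4), (5, 15), (6, 10), (7, 16), (11, 5), (12, 12)] -> pick v7 -> 16
READ b @v7: history=[(1, 7), (3, 18), (4, 4), (5, 15), (6, 10), (7, 16), (11, 5), (12, 12)] -> pick v7 -> 16
v13: WRITE b=20  (b history now [(1, 7), (3, 18), (4, 4), (5, 15), (6, 10), (7, 16), (11, 5), (12, 12), (13, 20)])
READ b @v10: history=[(1, 7), (3, 18), (4, 4), (5, 15), (6, 10), (7, 16), (11, 5), (12, 12), (13, 20)] -> pick v7 -> 16
v14: WRITE b=20  (b history now [(1, 7), (3, 18), (4, 4), (5, 15), (6, 10), (7, 16), (11, 5), (12, 12), (13, 20), (14, 20)])
v15: WRITE a=0  (a history now [(2, 20), (8, 1), (9, 15), (10, 1), (15, 0)])
v16: WRITE a=15  (a history now [(2, 20), (8, 1), (9, 15), (10, 1), (15, 0), (16, 15)])
v17: WRITE a=5  (a history now [(2, 20), (8, 1), (9, 15), (10, 1), (15, 0), (16, 15), (17, 5)])
READ b @v7: history=[(1, 7), (3, 18), (4, 4), (5, 15), (6, 10), (7, 16), (11, 5), (12, 12), (13, 20), (14, 20)] -> pick v7 -> 16
READ b @v6: history=[(1, 7), (3, 18), (4, 4), (5, 15), (6, 10), (7, 16), (11, 5), (12, 12), (13, 20), (14, 20)] -> pick v6 -> 10
READ a @v4: history=[(2, 20), (8, 1), (9, 15), (10, 1), (15, 0), (16, 15), (17, 5)] -> pick v2 -> 20
v18: WRITE b=16  (b history now [(1, 7), (3, 18), (4, 4), (5, 15), (6, 10), (7, 16), (11, 5), (12, 12), (13, 20), (14, 20), (18, 16)])
v19: WRITE b=1  (b history now [(1, 7), (3, 18), (4, 4), (5, 15), (6, 10), (7, 16), (11, 5), (12, 12), (13, 20), (14, 20), (18, 16), (19, 1)])
v20: WRITE a=16  (a history now [(2, 20), (8, 1), (9, 15), (10, 1), (15, 0), (16, 15), (17, 5), (20, 16)])
v21: WRITE a=19  (a history now [(2, 20), (8, 1), (9, 15), (10, 1), (15, 0), (16, 15), (17, 5), (20, 16), (21, 19)])
v22: WRITE a=6  (a history now [(2, 20), (8, 1), (9, 15), (10, 1), (15, 0), (16, 15), (17, 5), (20, 16), (21, 19), (22, 6)])
v23: WRITE a=0  (a history now [(2, 20), (8, 1), (9, 15), (10, 1), (15, 0), (16, 15), (17, 5), (20, 16), (21, 19), (22, 6), (23, 0)])
v24: WRITE a=12  (a history now [(2, 20), (8, 1), (9, 15), (10, 1), (15, 0), (16, 15), (17, 5), (20, 16), (21, 19), (22, 6), (23, 0), (24, 12)])
READ a @v24: history=[(2, 20), (8, 1), (9, 15), (10, 1), (15, 0), (16, 15), (17, 5), (20, 16), (21, 19), (22, 6), (23, 0), (24, 12)] -> pick v24 -> 12
v25: WRITE b=4  (b history now [(1, 7), (3, 18), (4, 4), (5, 15), (6, 10), (7, 16), (11, 5), (12, 12), (13, 20), (14, 20), (18, 16), (19, 1), (25, 4)])
v26: WRITE a=9  (a history now [(2, 20), (8, 1), (9, 15), (10, 1), (15, 0), (16, 15), (17, 5), (20, 16), (21, 19), (22, 6), (23, 0), (24, 12), (26, 9)])
v27: WRITE a=9  (a history now [(2, 20), (8, 1), (9, 15), (10, 1), (15, 0), (16, 15), (17, 5), (20, 16), (21, 19), (22, 6), (23, 0), (24, 12), (26, 9), (27, 9)])
v28: WRITE a=15  (a history now [(2, 20), (8, 1), (9, 15), (10, 1), (15, 0), (16, 15), (17, 5), (20, 16), (21, 19), (22, 6), (23, 0), (24, 12), (26, 9), (27, 9), (28, 15)])
READ b @v11: history=[(1, 7), (3, 18), (4, 4), (5, 15), (6, 10), (7, 16), (11, 5), (12, 12), (13, 20), (14, 20), (18, 16), (19, 1), (25, 4)] -> pick v11 -> 5

Answer: 20
20
20
NONE
16
16
16
16
10
20
12
5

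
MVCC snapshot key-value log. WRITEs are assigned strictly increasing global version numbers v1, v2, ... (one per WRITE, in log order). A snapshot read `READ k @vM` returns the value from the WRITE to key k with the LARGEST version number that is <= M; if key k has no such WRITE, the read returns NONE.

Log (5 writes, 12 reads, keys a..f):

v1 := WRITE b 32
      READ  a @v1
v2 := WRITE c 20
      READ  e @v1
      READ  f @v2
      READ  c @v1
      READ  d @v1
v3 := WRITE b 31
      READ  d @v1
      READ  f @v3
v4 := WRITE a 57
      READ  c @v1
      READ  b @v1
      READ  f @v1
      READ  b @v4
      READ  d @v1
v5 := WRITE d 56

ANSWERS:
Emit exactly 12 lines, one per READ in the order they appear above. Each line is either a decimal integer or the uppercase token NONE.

Answer: NONE
NONE
NONE
NONE
NONE
NONE
NONE
NONE
32
NONE
31
NONE

Derivation:
v1: WRITE b=32  (b history now [(1, 32)])
READ a @v1: history=[] -> no version <= 1 -> NONE
v2: WRITE c=20  (c history now [(2, 20)])
READ e @v1: history=[] -> no version <= 1 -> NONE
READ f @v2: history=[] -> no version <= 2 -> NONE
READ c @v1: history=[(2, 20)] -> no version <= 1 -> NONE
READ d @v1: history=[] -> no version <= 1 -> NONE
v3: WRITE b=31  (b history now [(1, 32), (3, 31)])
READ d @v1: history=[] -> no version <= 1 -> NONE
READ f @v3: history=[] -> no version <= 3 -> NONE
v4: WRITE a=57  (a history now [(4, 57)])
READ c @v1: history=[(2, 20)] -> no version <= 1 -> NONE
READ b @v1: history=[(1, 32), (3, 31)] -> pick v1 -> 32
READ f @v1: history=[] -> no version <= 1 -> NONE
READ b @v4: history=[(1, 32), (3, 31)] -> pick v3 -> 31
READ d @v1: history=[] -> no version <= 1 -> NONE
v5: WRITE d=56  (d history now [(5, 56)])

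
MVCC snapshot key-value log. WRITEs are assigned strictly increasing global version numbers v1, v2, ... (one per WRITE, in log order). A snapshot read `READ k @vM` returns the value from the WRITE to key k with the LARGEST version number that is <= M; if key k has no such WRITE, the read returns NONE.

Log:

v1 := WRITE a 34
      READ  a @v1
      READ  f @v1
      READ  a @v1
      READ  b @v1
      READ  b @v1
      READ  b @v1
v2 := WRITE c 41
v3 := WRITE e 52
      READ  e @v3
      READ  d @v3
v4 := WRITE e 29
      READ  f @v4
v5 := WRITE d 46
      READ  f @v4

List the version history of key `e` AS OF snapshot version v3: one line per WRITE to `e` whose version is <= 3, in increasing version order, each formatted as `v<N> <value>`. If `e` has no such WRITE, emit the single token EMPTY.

Scan writes for key=e with version <= 3:
  v1 WRITE a 34 -> skip
  v2 WRITE c 41 -> skip
  v3 WRITE e 52 -> keep
  v4 WRITE e 29 -> drop (> snap)
  v5 WRITE d 46 -> skip
Collected: [(3, 52)]

Answer: v3 52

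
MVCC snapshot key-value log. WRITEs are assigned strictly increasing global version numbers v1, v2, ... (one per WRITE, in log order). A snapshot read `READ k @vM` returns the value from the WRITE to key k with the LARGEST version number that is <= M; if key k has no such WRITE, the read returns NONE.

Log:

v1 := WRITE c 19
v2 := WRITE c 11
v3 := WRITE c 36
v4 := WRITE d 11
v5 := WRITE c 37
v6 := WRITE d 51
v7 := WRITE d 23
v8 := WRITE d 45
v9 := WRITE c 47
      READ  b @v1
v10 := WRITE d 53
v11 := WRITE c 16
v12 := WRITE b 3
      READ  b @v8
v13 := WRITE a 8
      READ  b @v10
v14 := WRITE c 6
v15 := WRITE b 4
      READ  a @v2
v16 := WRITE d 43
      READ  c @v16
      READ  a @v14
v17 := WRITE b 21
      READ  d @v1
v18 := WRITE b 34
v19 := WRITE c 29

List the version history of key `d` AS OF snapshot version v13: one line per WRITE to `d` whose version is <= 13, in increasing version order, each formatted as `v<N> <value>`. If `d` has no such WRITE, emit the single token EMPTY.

Answer: v4 11
v6 51
v7 23
v8 45
v10 53

Derivation:
Scan writes for key=d with version <= 13:
  v1 WRITE c 19 -> skip
  v2 WRITE c 11 -> skip
  v3 WRITE c 36 -> skip
  v4 WRITE d 11 -> keep
  v5 WRITE c 37 -> skip
  v6 WRITE d 51 -> keep
  v7 WRITE d 23 -> keep
  v8 WRITE d 45 -> keep
  v9 WRITE c 47 -> skip
  v10 WRITE d 53 -> keep
  v11 WRITE c 16 -> skip
  v12 WRITE b 3 -> skip
  v13 WRITE a 8 -> skip
  v14 WRITE c 6 -> skip
  v15 WRITE b 4 -> skip
  v16 WRITE d 43 -> drop (> snap)
  v17 WRITE b 21 -> skip
  v18 WRITE b 34 -> skip
  v19 WRITE c 29 -> skip
Collected: [(4, 11), (6, 51), (7, 23), (8, 45), (10, 53)]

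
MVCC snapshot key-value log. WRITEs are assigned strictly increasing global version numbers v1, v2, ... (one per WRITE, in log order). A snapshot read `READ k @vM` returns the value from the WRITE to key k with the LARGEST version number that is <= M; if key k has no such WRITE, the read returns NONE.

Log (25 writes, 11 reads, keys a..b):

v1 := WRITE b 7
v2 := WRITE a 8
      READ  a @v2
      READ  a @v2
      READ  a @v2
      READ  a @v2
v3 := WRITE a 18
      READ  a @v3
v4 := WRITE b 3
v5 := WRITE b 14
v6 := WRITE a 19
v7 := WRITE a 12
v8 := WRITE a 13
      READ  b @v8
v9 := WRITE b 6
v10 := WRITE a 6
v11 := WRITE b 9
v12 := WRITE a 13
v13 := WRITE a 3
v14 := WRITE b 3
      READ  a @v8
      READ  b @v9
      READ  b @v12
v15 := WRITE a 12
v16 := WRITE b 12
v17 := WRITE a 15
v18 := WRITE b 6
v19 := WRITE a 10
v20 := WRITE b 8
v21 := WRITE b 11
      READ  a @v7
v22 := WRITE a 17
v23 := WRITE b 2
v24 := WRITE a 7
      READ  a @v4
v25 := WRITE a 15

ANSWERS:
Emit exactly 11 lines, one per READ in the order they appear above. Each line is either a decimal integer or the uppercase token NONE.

v1: WRITE b=7  (b history now [(1, 7)])
v2: WRITE a=8  (a history now [(2, 8)])
READ a @v2: history=[(2, 8)] -> pick v2 -> 8
READ a @v2: history=[(2, 8)] -> pick v2 -> 8
READ a @v2: history=[(2, 8)] -> pick v2 -> 8
READ a @v2: history=[(2, 8)] -> pick v2 -> 8
v3: WRITE a=18  (a history now [(2, 8), (3, 18)])
READ a @v3: history=[(2, 8), (3, 18)] -> pick v3 -> 18
v4: WRITE b=3  (b history now [(1, 7), (4, 3)])
v5: WRITE b=14  (b history now [(1, 7), (4, 3), (5, 14)])
v6: WRITE a=19  (a history now [(2, 8), (3, 18), (6, 19)])
v7: WRITE a=12  (a history now [(2, 8), (3, 18), (6, 19), (7, 12)])
v8: WRITE a=13  (a history now [(2, 8), (3, 18), (6, 19), (7, 12), (8, 13)])
READ b @v8: history=[(1, 7), (4, 3), (5, 14)] -> pick v5 -> 14
v9: WRITE b=6  (b history now [(1, 7), (4, 3), (5, 14), (9, 6)])
v10: WRITE a=6  (a history now [(2, 8), (3, 18), (6, 19), (7, 12), (8, 13), (10, 6)])
v11: WRITE b=9  (b history now [(1, 7), (4, 3), (5, 14), (9, 6), (11, 9)])
v12: WRITE a=13  (a history now [(2, 8), (3, 18), (6, 19), (7, 12), (8, 13), (10, 6), (12, 13)])
v13: WRITE a=3  (a history now [(2, 8), (3, 18), (6, 19), (7, 12), (8, 13), (10, 6), (12, 13), (13, 3)])
v14: WRITE b=3  (b history now [(1, 7), (4, 3), (5, 14), (9, 6), (11, 9), (14, 3)])
READ a @v8: history=[(2, 8), (3, 18), (6, 19), (7, 12), (8, 13), (10, 6), (12, 13), (13, 3)] -> pick v8 -> 13
READ b @v9: history=[(1, 7), (4, 3), (5, 14), (9, 6), (11, 9), (14, 3)] -> pick v9 -> 6
READ b @v12: history=[(1, 7), (4, 3), (5, 14), (9, 6), (11, 9), (14, 3)] -> pick v11 -> 9
v15: WRITE a=12  (a history now [(2, 8), (3, 18), (6, 19), (7, 12), (8, 13), (10, 6), (12, 13), (13, 3), (15, 12)])
v16: WRITE b=12  (b history now [(1, 7), (4, 3), (5, 14), (9, 6), (11, 9), (14, 3), (16, 12)])
v17: WRITE a=15  (a history now [(2, 8), (3, 18), (6, 19), (7, 12), (8, 13), (10, 6), (12, 13), (13, 3), (15, 12), (17, 15)])
v18: WRITE b=6  (b history now [(1, 7), (4, 3), (5, 14), (9, 6), (11, 9), (14, 3), (16, 12), (18, 6)])
v19: WRITE a=10  (a history now [(2, 8), (3, 18), (6, 19), (7, 12), (8, 13), (10, 6), (12, 13), (13, 3), (15, 12), (17, 15), (19, 10)])
v20: WRITE b=8  (b history now [(1, 7), (4, 3), (5, 14), (9, 6), (11, 9), (14, 3), (16, 12), (18, 6), (20, 8)])
v21: WRITE b=11  (b history now [(1, 7), (4, 3), (5, 14), (9, 6), (11, 9), (14, 3), (16, 12), (18, 6), (20, 8), (21, 11)])
READ a @v7: history=[(2, 8), (3, 18), (6, 19), (7, 12), (8, 13), (10, 6), (12, 13), (13, 3), (15, 12), (17, 15), (19, 10)] -> pick v7 -> 12
v22: WRITE a=17  (a history now [(2, 8), (3, 18), (6, 19), (7, 12), (8, 13), (10, 6), (12, 13), (13, 3), (15, 12), (17, 15), (19, 10), (22, 17)])
v23: WRITE b=2  (b history now [(1, 7), (4, 3), (5, 14), (9, 6), (11, 9), (14, 3), (16, 12), (18, 6), (20, 8), (21, 11), (23, 2)])
v24: WRITE a=7  (a history now [(2, 8), (3, 18), (6, 19), (7, 12), (8, 13), (10, 6), (12, 13), (13, 3), (15, 12), (17, 15), (19, 10), (22, 17), (24, 7)])
READ a @v4: history=[(2, 8), (3, 18), (6, 19), (7, 12), (8, 13), (10, 6), (12, 13), (13, 3), (15, 12), (17, 15), (19, 10), (22, 17), (24, 7)] -> pick v3 -> 18
v25: WRITE a=15  (a history now [(2, 8), (3, 18), (6, 19), (7, 12), (8, 13), (10, 6), (12, 13), (13, 3), (15, 12), (17, 15), (19, 10), (22, 17), (24, 7), (25, 15)])

Answer: 8
8
8
8
18
14
13
6
9
12
18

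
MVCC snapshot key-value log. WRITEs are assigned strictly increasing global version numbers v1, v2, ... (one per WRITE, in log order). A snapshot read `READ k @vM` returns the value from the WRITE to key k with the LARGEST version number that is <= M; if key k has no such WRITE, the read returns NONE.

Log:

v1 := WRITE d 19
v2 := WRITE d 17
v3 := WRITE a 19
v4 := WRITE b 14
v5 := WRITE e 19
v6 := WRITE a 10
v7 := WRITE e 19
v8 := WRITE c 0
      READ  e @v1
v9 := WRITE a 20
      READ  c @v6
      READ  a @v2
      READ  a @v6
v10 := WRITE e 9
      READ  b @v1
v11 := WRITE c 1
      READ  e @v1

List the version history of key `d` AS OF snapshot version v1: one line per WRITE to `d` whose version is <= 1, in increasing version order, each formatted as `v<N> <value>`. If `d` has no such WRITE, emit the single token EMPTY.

Answer: v1 19

Derivation:
Scan writes for key=d with version <= 1:
  v1 WRITE d 19 -> keep
  v2 WRITE d 17 -> drop (> snap)
  v3 WRITE a 19 -> skip
  v4 WRITE b 14 -> skip
  v5 WRITE e 19 -> skip
  v6 WRITE a 10 -> skip
  v7 WRITE e 19 -> skip
  v8 WRITE c 0 -> skip
  v9 WRITE a 20 -> skip
  v10 WRITE e 9 -> skip
  v11 WRITE c 1 -> skip
Collected: [(1, 19)]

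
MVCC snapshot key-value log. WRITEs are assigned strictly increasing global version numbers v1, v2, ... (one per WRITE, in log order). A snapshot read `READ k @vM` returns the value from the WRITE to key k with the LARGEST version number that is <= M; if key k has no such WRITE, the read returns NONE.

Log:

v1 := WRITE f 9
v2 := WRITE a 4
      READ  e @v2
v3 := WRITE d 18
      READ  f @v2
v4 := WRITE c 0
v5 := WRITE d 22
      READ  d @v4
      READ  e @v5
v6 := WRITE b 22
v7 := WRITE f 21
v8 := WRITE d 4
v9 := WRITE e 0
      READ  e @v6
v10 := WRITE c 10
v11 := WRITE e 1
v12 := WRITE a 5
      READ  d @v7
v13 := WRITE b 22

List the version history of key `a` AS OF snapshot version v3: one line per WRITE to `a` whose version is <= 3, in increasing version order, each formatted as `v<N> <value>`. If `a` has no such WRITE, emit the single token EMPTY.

Scan writes for key=a with version <= 3:
  v1 WRITE f 9 -> skip
  v2 WRITE a 4 -> keep
  v3 WRITE d 18 -> skip
  v4 WRITE c 0 -> skip
  v5 WRITE d 22 -> skip
  v6 WRITE b 22 -> skip
  v7 WRITE f 21 -> skip
  v8 WRITE d 4 -> skip
  v9 WRITE e 0 -> skip
  v10 WRITE c 10 -> skip
  v11 WRITE e 1 -> skip
  v12 WRITE a 5 -> drop (> snap)
  v13 WRITE b 22 -> skip
Collected: [(2, 4)]

Answer: v2 4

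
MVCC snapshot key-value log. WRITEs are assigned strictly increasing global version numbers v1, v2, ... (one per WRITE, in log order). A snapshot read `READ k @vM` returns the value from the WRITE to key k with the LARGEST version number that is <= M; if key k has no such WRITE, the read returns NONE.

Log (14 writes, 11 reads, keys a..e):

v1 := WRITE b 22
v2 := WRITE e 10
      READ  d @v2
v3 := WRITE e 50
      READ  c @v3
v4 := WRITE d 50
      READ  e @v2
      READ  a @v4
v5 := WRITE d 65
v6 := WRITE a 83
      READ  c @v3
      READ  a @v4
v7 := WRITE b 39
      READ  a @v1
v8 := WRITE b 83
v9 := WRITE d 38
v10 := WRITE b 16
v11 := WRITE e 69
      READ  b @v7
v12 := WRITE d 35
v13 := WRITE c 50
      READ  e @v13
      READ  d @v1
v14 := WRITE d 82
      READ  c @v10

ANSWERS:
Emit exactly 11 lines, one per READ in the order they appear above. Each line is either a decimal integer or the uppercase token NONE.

v1: WRITE b=22  (b history now [(1, 22)])
v2: WRITE e=10  (e history now [(2, 10)])
READ d @v2: history=[] -> no version <= 2 -> NONE
v3: WRITE e=50  (e history now [(2, 10), (3, 50)])
READ c @v3: history=[] -> no version <= 3 -> NONE
v4: WRITE d=50  (d history now [(4, 50)])
READ e @v2: history=[(2, 10), (3, 50)] -> pick v2 -> 10
READ a @v4: history=[] -> no version <= 4 -> NONE
v5: WRITE d=65  (d history now [(4, 50), (5, 65)])
v6: WRITE a=83  (a history now [(6, 83)])
READ c @v3: history=[] -> no version <= 3 -> NONE
READ a @v4: history=[(6, 83)] -> no version <= 4 -> NONE
v7: WRITE b=39  (b history now [(1, 22), (7, 39)])
READ a @v1: history=[(6, 83)] -> no version <= 1 -> NONE
v8: WRITE b=83  (b history now [(1, 22), (7, 39), (8, 83)])
v9: WRITE d=38  (d history now [(4, 50), (5, 65), (9, 38)])
v10: WRITE b=16  (b history now [(1, 22), (7, 39), (8, 83), (10, 16)])
v11: WRITE e=69  (e history now [(2, 10), (3, 50), (11, 69)])
READ b @v7: history=[(1, 22), (7, 39), (8, 83), (10, 16)] -> pick v7 -> 39
v12: WRITE d=35  (d history now [(4, 50), (5, 65), (9, 38), (12, 35)])
v13: WRITE c=50  (c history now [(13, 50)])
READ e @v13: history=[(2, 10), (3, 50), (11, 69)] -> pick v11 -> 69
READ d @v1: history=[(4, 50), (5, 65), (9, 38), (12, 35)] -> no version <= 1 -> NONE
v14: WRITE d=82  (d history now [(4, 50), (5, 65), (9, 38), (12, 35), (14, 82)])
READ c @v10: history=[(13, 50)] -> no version <= 10 -> NONE

Answer: NONE
NONE
10
NONE
NONE
NONE
NONE
39
69
NONE
NONE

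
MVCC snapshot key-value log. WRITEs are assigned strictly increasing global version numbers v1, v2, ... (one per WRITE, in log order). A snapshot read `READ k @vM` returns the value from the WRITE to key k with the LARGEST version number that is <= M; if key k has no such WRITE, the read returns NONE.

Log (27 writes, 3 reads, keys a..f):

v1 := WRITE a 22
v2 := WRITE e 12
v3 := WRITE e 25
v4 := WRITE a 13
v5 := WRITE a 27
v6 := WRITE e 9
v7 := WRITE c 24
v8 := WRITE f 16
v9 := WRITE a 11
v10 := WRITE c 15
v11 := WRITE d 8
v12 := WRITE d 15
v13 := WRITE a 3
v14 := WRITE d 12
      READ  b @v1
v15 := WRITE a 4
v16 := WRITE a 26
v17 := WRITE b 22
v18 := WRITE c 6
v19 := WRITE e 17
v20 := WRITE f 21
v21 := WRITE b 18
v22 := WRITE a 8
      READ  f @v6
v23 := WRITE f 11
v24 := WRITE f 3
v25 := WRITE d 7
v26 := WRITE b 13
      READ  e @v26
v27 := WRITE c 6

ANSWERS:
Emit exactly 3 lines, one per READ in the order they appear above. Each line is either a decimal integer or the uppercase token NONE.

v1: WRITE a=22  (a history now [(1, 22)])
v2: WRITE e=12  (e history now [(2, 12)])
v3: WRITE e=25  (e history now [(2, 12), (3, 25)])
v4: WRITE a=13  (a history now [(1, 22), (4, 13)])
v5: WRITE a=27  (a history now [(1, 22), (4, 13), (5, 27)])
v6: WRITE e=9  (e history now [(2, 12), (3, 25), (6, 9)])
v7: WRITE c=24  (c history now [(7, 24)])
v8: WRITE f=16  (f history now [(8, 16)])
v9: WRITE a=11  (a history now [(1, 22), (4, 13), (5, 27), (9, 11)])
v10: WRITE c=15  (c history now [(7, 24), (10, 15)])
v11: WRITE d=8  (d history now [(11, 8)])
v12: WRITE d=15  (d history now [(11, 8), (12, 15)])
v13: WRITE a=3  (a history now [(1, 22), (4, 13), (5, 27), (9, 11), (13, 3)])
v14: WRITE d=12  (d history now [(11, 8), (12, 15), (14, 12)])
READ b @v1: history=[] -> no version <= 1 -> NONE
v15: WRITE a=4  (a history now [(1, 22), (4, 13), (5, 27), (9, 11), (13, 3), (15, 4)])
v16: WRITE a=26  (a history now [(1, 22), (4, 13), (5, 27), (9, 11), (13, 3), (15, 4), (16, 26)])
v17: WRITE b=22  (b history now [(17, 22)])
v18: WRITE c=6  (c history now [(7, 24), (10, 15), (18, 6)])
v19: WRITE e=17  (e history now [(2, 12), (3, 25), (6, 9), (19, 17)])
v20: WRITE f=21  (f history now [(8, 16), (20, 21)])
v21: WRITE b=18  (b history now [(17, 22), (21, 18)])
v22: WRITE a=8  (a history now [(1, 22), (4, 13), (5, 27), (9, 11), (13, 3), (15, 4), (16, 26), (22, 8)])
READ f @v6: history=[(8, 16), (20, 21)] -> no version <= 6 -> NONE
v23: WRITE f=11  (f history now [(8, 16), (20, 21), (23, 11)])
v24: WRITE f=3  (f history now [(8, 16), (20, 21), (23, 11), (24, 3)])
v25: WRITE d=7  (d history now [(11, 8), (12, 15), (14, 12), (25, 7)])
v26: WRITE b=13  (b history now [(17, 22), (21, 18), (26, 13)])
READ e @v26: history=[(2, 12), (3, 25), (6, 9), (19, 17)] -> pick v19 -> 17
v27: WRITE c=6  (c history now [(7, 24), (10, 15), (18, 6), (27, 6)])

Answer: NONE
NONE
17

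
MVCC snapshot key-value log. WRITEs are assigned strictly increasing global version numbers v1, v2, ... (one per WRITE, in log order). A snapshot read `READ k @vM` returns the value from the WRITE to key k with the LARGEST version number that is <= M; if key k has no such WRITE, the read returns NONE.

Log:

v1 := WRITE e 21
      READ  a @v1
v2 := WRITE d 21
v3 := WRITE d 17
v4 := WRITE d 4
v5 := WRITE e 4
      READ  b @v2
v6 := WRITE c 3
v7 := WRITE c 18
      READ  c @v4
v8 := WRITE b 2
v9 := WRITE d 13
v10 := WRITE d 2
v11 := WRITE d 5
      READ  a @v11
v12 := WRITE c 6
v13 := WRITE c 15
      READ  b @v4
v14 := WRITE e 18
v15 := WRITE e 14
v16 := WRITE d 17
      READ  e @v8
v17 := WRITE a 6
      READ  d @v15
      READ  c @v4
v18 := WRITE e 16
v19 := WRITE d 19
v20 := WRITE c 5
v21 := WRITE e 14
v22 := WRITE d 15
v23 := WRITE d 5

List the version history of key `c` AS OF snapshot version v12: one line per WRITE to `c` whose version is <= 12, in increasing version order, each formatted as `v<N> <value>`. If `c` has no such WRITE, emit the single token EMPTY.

Scan writes for key=c with version <= 12:
  v1 WRITE e 21 -> skip
  v2 WRITE d 21 -> skip
  v3 WRITE d 17 -> skip
  v4 WRITE d 4 -> skip
  v5 WRITE e 4 -> skip
  v6 WRITE c 3 -> keep
  v7 WRITE c 18 -> keep
  v8 WRITE b 2 -> skip
  v9 WRITE d 13 -> skip
  v10 WRITE d 2 -> skip
  v11 WRITE d 5 -> skip
  v12 WRITE c 6 -> keep
  v13 WRITE c 15 -> drop (> snap)
  v14 WRITE e 18 -> skip
  v15 WRITE e 14 -> skip
  v16 WRITE d 17 -> skip
  v17 WRITE a 6 -> skip
  v18 WRITE e 16 -> skip
  v19 WRITE d 19 -> skip
  v20 WRITE c 5 -> drop (> snap)
  v21 WRITE e 14 -> skip
  v22 WRITE d 15 -> skip
  v23 WRITE d 5 -> skip
Collected: [(6, 3), (7, 18), (12, 6)]

Answer: v6 3
v7 18
v12 6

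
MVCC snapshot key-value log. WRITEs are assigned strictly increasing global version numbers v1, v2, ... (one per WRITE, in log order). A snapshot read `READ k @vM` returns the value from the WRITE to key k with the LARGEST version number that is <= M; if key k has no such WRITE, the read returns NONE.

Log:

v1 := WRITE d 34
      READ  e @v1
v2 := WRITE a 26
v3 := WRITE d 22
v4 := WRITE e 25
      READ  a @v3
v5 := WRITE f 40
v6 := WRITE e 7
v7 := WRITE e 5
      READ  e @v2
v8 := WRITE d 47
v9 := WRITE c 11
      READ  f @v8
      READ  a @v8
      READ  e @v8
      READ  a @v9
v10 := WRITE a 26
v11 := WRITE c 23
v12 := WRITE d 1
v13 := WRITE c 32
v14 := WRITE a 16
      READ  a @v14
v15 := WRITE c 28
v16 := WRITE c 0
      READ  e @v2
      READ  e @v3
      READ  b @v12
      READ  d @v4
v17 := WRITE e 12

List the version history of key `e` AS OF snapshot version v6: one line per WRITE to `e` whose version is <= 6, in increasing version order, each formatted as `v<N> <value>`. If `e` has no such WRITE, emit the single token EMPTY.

Answer: v4 25
v6 7

Derivation:
Scan writes for key=e with version <= 6:
  v1 WRITE d 34 -> skip
  v2 WRITE a 26 -> skip
  v3 WRITE d 22 -> skip
  v4 WRITE e 25 -> keep
  v5 WRITE f 40 -> skip
  v6 WRITE e 7 -> keep
  v7 WRITE e 5 -> drop (> snap)
  v8 WRITE d 47 -> skip
  v9 WRITE c 11 -> skip
  v10 WRITE a 26 -> skip
  v11 WRITE c 23 -> skip
  v12 WRITE d 1 -> skip
  v13 WRITE c 32 -> skip
  v14 WRITE a 16 -> skip
  v15 WRITE c 28 -> skip
  v16 WRITE c 0 -> skip
  v17 WRITE e 12 -> drop (> snap)
Collected: [(4, 25), (6, 7)]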